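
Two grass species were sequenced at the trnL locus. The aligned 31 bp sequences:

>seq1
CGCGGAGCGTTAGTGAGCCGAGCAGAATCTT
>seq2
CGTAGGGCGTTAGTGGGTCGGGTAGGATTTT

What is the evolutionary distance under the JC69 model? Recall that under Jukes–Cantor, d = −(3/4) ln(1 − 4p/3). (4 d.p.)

The sequences differ at 9 of 31 sites (3, 4, 6, 16, 18, 21, 23, 26, 29), so p = 9/31 ≈ 0.290323.
d = −(3/4) ln(1 − 4p/3) = −0.75 ln(1 − 0.387097) = −0.75 ln(0.612903)
  = −0.75 × (-0.489549) = 0.367162 substitutions/site.

0.3672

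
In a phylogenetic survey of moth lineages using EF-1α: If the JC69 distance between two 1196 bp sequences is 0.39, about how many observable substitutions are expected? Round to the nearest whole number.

Invert JC69: p = (3/4)(1 − e^(−4d/3)) = 0.75 × (1 − e^(-0.52)) = 0.75 × (1 − 0.594521) = 0.304109.
Expected differing sites = pL ≈ 0.304109 × 1196 = 363.714364 ≈ 364.

364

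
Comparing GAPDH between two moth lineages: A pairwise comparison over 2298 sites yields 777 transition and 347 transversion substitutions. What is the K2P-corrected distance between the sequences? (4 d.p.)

0.9678

P = 777/2298 ≈ 0.33812 and Q = 347/2298 ≈ 0.151001.
Under the Kimura two-parameter model, d = −½ ln(1 − 2P − Q) − ¼ ln(1 − 2Q).
1 − 2P − Q = 0.172759, giving −½ ln(0.172759) = 0.877929.
1 − 2Q = 0.697998, giving −¼ ln(0.697998) = 0.089885.
d = 0.877929 + 0.089885 = 0.967814.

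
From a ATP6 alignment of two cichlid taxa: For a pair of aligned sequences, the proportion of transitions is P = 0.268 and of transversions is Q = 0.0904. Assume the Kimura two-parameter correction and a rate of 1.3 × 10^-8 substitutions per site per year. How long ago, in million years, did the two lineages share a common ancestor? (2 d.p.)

20.85

Under the Kimura two-parameter model, d = −½ ln(1 − 2P − Q) − ¼ ln(1 − 2Q).
1 − 2P − Q = 0.3736, giving −½ ln(0.3736) = 0.492285.
1 − 2Q = 0.8192, giving −¼ ln(0.8192) = 0.049857.
d = 0.492285 + 0.049857 = 0.542142.
Under a molecular clock d = 2μt, so t = d/(2μ) = 0.542142 / (2 × 1.3 × 10^-8) = 20.85 million years.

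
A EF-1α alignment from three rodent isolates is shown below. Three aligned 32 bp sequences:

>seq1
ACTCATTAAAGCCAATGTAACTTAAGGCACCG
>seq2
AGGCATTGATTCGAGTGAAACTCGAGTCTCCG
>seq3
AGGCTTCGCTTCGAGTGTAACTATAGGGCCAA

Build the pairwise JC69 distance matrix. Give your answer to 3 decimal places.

d(seq1,seq2) = 0.520, d(seq1,seq3) = 0.824, d(seq2,seq3) = 0.460

seq1–seq2: 12/32 sites differ → p = 0.375, d = −0.75 ln(1 − 0.5) = 0.519860 ≈ 0.520.
seq1–seq3: 16/32 sites differ → p = 0.5, d = −0.75 ln(1 − 0.666667) = 0.823960 ≈ 0.824.
seq2–seq3: 11/32 sites differ → p = 0.34375, d = −0.75 ln(1 − 0.458333) = 0.459828 ≈ 0.460.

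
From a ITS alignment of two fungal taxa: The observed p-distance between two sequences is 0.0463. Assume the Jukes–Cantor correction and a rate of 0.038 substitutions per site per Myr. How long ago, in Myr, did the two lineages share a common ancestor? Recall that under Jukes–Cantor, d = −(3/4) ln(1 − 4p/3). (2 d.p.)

0.63

d = −(3/4) ln(1 − 4p/3) = −0.75 ln(1 − 0.061733) = −0.75 ln(0.938267)
  = −0.75 × (-0.063721) = 0.047791 substitutions/site.
Under a molecular clock d = 2μt, so t = d/(2μ) = 0.047791 / (2 × 0.038) = 0.63 Myr.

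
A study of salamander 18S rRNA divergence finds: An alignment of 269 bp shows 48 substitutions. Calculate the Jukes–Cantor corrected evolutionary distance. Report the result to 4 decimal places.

0.2038

p = 48/269 ≈ 0.178439.
d = −(3/4) ln(1 − 4p/3) = −0.75 ln(1 − 0.237919) = −0.75 ln(0.762081)
  = −0.75 × (-0.271702) = 0.203777 substitutions/site.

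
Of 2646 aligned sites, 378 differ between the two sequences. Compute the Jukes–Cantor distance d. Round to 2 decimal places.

0.16

p = 378/2646 ≈ 0.142857.
d = −(3/4) ln(1 − 4p/3) = −0.75 ln(1 − 0.190476) = −0.75 ln(0.809524)
  = −0.75 × (-0.211309) = 0.158482 substitutions/site.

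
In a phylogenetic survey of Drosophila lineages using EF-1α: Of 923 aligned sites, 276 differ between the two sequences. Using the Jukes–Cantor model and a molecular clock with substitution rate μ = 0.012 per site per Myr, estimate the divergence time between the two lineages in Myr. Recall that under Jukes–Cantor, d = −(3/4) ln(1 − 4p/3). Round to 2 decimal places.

15.90

p = 276/923 ≈ 0.299025.
d = −(3/4) ln(1 − 4p/3) = −0.75 ln(1 − 0.3987) = −0.75 ln(0.6013)
  = −0.75 × (-0.508661) = 0.381496 substitutions/site.
Under a molecular clock d = 2μt, so t = d/(2μ) = 0.381496 / (2 × 0.012) = 15.90 Myr.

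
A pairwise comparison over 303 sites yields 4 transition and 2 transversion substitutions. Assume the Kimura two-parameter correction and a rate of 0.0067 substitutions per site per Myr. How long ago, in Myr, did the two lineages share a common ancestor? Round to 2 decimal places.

P = 4/303 ≈ 0.013201 and Q = 2/303 ≈ 0.006601.
Under the Kimura two-parameter model, d = −½ ln(1 − 2P − Q) − ¼ ln(1 − 2Q).
1 − 2P − Q = 0.966997, giving −½ ln(0.966997) = 0.016780.
1 − 2Q = 0.986798, giving −¼ ln(0.986798) = 0.003322.
d = 0.016780 + 0.003322 = 0.020102.
Under a molecular clock d = 2μt, so t = d/(2μ) = 0.020102 / (2 × 0.0067) = 1.50 Myr.

1.50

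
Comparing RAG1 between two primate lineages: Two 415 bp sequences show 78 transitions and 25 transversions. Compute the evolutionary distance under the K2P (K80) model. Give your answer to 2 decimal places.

P = 78/415 ≈ 0.187952 and Q = 25/415 ≈ 0.060241.
Under the Kimura two-parameter model, d = −½ ln(1 − 2P − Q) − ¼ ln(1 − 2Q).
1 − 2P − Q = 0.563855, giving −½ ln(0.563855) = 0.286479.
1 − 2Q = 0.879518, giving −¼ ln(0.879518) = 0.032095.
d = 0.286479 + 0.032095 = 0.318574.

0.32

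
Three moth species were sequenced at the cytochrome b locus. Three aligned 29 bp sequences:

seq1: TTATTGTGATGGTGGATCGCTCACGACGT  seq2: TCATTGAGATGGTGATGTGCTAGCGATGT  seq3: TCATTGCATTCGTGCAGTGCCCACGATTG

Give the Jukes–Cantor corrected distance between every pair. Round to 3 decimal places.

d(seq1,seq2) = 0.401, d(seq1,seq3) = 0.602, d(seq2,seq3) = 0.529

seq1–seq2: 9/29 sites differ → p ≈ 0.310345, d = −0.75 ln(1 − 0.413793) = 0.400562 ≈ 0.401.
seq1–seq3: 12/29 sites differ → p ≈ 0.413793, d = −0.75 ln(1 − 0.551724) = 0.601760 ≈ 0.602.
seq2–seq3: 11/29 sites differ → p ≈ 0.37931, d = −0.75 ln(1 − 0.505747) = 0.528531 ≈ 0.529.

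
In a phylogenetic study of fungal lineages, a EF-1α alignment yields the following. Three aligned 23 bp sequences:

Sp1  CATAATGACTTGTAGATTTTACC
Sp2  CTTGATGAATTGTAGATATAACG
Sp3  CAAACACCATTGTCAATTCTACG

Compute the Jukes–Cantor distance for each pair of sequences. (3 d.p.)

d(Sp1,Sp2) = 0.321, d(Sp1,Sp3) = 0.650, d(Sp2,Sp3) = 0.892

Sp1–Sp2: 6/23 sites differ → p ≈ 0.26087, d = −0.75 ln(1 − 0.347827) = 0.320584 ≈ 0.321.
Sp1–Sp3: 10/23 sites differ → p ≈ 0.434783, d = −0.75 ln(1 − 0.579711) = 0.650110 ≈ 0.650.
Sp2–Sp3: 12/23 sites differ → p ≈ 0.521739, d = −0.75 ln(1 − 0.695652) = 0.892188 ≈ 0.892.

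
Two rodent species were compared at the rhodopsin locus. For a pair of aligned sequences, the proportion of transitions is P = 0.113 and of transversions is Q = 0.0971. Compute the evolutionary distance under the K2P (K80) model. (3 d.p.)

0.249

Under the Kimura two-parameter model, d = −½ ln(1 − 2P − Q) − ¼ ln(1 − 2Q).
1 − 2P − Q = 0.6769, giving −½ ln(0.6769) = 0.195116.
1 − 2Q = 0.8058, giving −¼ ln(0.8058) = 0.053980.
d = 0.195116 + 0.053980 = 0.249096.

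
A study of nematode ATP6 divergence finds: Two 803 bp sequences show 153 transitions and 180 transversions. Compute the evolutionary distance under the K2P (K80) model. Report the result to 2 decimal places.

0.61

P = 153/803 ≈ 0.190535 and Q = 180/803 ≈ 0.224159.
Under the Kimura two-parameter model, d = −½ ln(1 − 2P − Q) − ¼ ln(1 − 2Q).
1 − 2P − Q = 0.394771, giving −½ ln(0.394771) = 0.464725.
1 − 2Q = 0.551682, giving −¼ ln(0.551682) = 0.148696.
d = 0.464725 + 0.148696 = 0.613421.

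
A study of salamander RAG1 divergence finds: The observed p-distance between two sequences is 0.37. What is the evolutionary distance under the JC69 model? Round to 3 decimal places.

0.510

d = −(3/4) ln(1 − 4p/3) = −0.75 ln(1 − 0.493333) = −0.75 ln(0.506667)
  = −0.75 × (-0.679901) = 0.509926 substitutions/site.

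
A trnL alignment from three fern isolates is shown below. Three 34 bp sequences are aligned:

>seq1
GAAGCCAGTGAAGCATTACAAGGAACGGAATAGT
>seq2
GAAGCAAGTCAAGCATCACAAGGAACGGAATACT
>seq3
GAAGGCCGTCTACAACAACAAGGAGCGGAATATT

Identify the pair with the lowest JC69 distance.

seq1–seq2: 4/34 differ, p = 0.118, d = 0.128.
seq1–seq3: 10/34 differ, p = 0.294, d = 0.373.
seq2–seq3: 10/34 differ, p = 0.294, d = 0.373.
The smallest distance is between seq1 and seq2.

seq1 and seq2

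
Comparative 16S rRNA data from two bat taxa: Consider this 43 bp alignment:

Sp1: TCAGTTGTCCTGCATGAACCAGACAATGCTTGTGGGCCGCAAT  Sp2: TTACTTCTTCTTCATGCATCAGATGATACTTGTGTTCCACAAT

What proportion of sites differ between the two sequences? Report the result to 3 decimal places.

0.302

The sequences differ at 13 of 43 positions.
p = 13/43 = 0.302325… ≈ 0.302 (to 3 d.p.).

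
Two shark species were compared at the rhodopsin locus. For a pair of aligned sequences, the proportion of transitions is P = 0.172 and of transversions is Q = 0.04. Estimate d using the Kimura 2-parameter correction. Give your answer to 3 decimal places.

Under the Kimura two-parameter model, d = −½ ln(1 − 2P − Q) − ¼ ln(1 − 2Q).
1 − 2P − Q = 0.616, giving −½ ln(0.616) = 0.242254.
1 − 2Q = 0.92, giving −¼ ln(0.92) = 0.020845.
d = 0.242254 + 0.020845 = 0.263099.

0.263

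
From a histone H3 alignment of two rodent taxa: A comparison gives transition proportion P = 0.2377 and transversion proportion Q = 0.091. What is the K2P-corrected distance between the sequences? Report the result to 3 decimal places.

0.468

Under the Kimura two-parameter model, d = −½ ln(1 − 2P − Q) − ¼ ln(1 − 2Q).
1 − 2P − Q = 0.4336, giving −½ ln(0.4336) = 0.417816.
1 − 2Q = 0.818, giving −¼ ln(0.818) = 0.050223.
d = 0.417816 + 0.050223 = 0.468039.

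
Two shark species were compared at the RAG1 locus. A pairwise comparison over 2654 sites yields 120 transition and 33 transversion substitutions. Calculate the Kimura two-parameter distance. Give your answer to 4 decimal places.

P = 120/2654 ≈ 0.045215 and Q = 33/2654 ≈ 0.012434.
Under the Kimura two-parameter model, d = −½ ln(1 − 2P − Q) − ¼ ln(1 − 2Q).
1 − 2P − Q = 0.897136, giving −½ ln(0.897136) = 0.054274.
1 − 2Q = 0.975132, giving −¼ ln(0.975132) = 0.006296.
d = 0.054274 + 0.006296 = 0.060570.

0.0606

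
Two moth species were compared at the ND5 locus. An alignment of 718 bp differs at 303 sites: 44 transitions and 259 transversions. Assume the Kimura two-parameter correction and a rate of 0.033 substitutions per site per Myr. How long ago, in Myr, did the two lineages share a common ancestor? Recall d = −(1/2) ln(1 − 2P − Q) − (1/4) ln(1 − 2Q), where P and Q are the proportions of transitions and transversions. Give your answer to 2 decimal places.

9.84

P = 44/718 ≈ 0.061281 and Q = 259/718 ≈ 0.360724.
Under the Kimura two-parameter model, d = −½ ln(1 − 2P − Q) − ¼ ln(1 − 2Q).
1 − 2P − Q = 0.516714, giving −½ ln(0.516714) = 0.330133.
1 − 2Q = 0.278552, giving −¼ ln(0.278552) = 0.319538.
d = 0.330133 + 0.319538 = 0.649671.
Under a molecular clock d = 2μt, so t = d/(2μ) = 0.649671 / (2 × 0.033) = 9.84 Myr.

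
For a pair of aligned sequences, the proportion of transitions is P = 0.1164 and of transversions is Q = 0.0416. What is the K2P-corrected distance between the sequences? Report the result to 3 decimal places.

Under the Kimura two-parameter model, d = −½ ln(1 − 2P − Q) − ¼ ln(1 − 2Q).
1 − 2P − Q = 0.7256, giving −½ ln(0.7256) = 0.160378.
1 − 2Q = 0.9168, giving −¼ ln(0.9168) = 0.021716.
d = 0.160378 + 0.021716 = 0.182094.

0.182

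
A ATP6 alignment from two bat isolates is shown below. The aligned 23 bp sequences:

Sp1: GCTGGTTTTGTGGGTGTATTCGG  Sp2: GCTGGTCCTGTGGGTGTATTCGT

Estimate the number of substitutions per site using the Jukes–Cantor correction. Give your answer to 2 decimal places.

The sequences differ at 3 of 23 sites (7, 8, 23), so p = 3/23 ≈ 0.130435.
d = −(3/4) ln(1 − 4p/3) = −0.75 ln(1 − 0.173913) = −0.75 ln(0.826087)
  = −0.75 × (-0.191055) = 0.143291 substitutions/site.

0.14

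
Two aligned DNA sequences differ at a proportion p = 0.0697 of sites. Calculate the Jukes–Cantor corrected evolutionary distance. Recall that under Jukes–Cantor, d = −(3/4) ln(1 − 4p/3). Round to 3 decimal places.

d = −(3/4) ln(1 − 4p/3) = −0.75 ln(1 − 0.092933) = −0.75 ln(0.907067)
  = −0.75 × (-0.097539) = 0.073154 substitutions/site.

0.073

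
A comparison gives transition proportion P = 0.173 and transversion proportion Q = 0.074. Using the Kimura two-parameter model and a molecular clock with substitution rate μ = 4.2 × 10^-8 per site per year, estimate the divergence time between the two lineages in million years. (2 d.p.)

Under the Kimura two-parameter model, d = −½ ln(1 − 2P − Q) − ¼ ln(1 − 2Q).
1 − 2P − Q = 0.58, giving −½ ln(0.58) = 0.272364.
1 − 2Q = 0.852, giving −¼ ln(0.852) = 0.040042.
d = 0.272364 + 0.040042 = 0.312406.
Under a molecular clock d = 2μt, so t = d/(2μ) = 0.312406 / (2 × 4.2 × 10^-8) = 3.72 million years.

3.72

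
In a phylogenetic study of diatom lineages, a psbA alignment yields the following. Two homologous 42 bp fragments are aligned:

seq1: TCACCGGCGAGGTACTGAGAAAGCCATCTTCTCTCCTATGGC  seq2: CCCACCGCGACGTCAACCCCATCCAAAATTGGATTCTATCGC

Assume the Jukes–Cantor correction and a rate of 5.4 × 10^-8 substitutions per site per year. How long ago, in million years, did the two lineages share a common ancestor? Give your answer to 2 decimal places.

8.32

The sequences differ at 22 of 42 sites, so p = 22/42 ≈ 0.52381.
d = −(3/4) ln(1 − 4p/3) = −0.75 ln(1 − 0.698413) = −0.75 ln(0.301587)
  = −0.75 × (-1.198697) = 0.899023 substitutions/site.
Under a molecular clock d = 2μt, so t = d/(2μ) = 0.899023 / (2 × 5.4 × 10^-8) = 8.32 million years.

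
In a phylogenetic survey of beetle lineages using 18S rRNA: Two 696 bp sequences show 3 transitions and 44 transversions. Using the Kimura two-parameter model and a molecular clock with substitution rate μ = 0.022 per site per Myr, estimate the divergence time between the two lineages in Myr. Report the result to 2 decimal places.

1.62

P = 3/696 ≈ 0.00431 and Q = 44/696 ≈ 0.063218.
Under the Kimura two-parameter model, d = −½ ln(1 − 2P − Q) − ¼ ln(1 − 2Q).
1 − 2P − Q = 0.928162, giving −½ ln(0.928162) = 0.037274.
1 − 2Q = 0.873564, giving −¼ ln(0.873564) = 0.033793.
d = 0.037274 + 0.033793 = 0.071067.
Under a molecular clock d = 2μt, so t = d/(2μ) = 0.071067 / (2 × 0.022) = 1.62 Myr.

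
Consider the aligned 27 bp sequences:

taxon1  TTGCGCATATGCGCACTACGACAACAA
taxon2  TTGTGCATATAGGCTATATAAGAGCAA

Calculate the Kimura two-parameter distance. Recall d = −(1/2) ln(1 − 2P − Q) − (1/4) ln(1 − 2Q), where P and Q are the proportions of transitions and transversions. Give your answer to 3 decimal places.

Of 27 sites, 5 differences are transitions and 4 are transversions, so P = 5/27 ≈ 0.185185 and Q = 4/27 ≈ 0.148148.
Under the Kimura two-parameter model, d = −½ ln(1 − 2P − Q) − ¼ ln(1 − 2Q).
1 − 2P − Q = 0.481482, giving −½ ln(0.481482) = 0.365443.
1 − 2Q = 0.703704, giving −¼ ln(0.703704) = 0.087849.
d = 0.365443 + 0.087849 = 0.453292.

0.453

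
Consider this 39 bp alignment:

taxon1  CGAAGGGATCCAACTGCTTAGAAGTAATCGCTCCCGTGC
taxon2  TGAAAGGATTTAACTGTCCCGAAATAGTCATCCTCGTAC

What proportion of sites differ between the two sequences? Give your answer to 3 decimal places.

The sequences differ at 15 of 39 positions.
p = 15/39 = 0.384615… ≈ 0.385 (to 3 d.p.).

0.385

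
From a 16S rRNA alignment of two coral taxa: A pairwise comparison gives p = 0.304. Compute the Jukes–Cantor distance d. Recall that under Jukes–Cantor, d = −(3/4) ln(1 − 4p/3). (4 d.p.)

d = −(3/4) ln(1 − 4p/3) = −0.75 ln(1 − 0.405333) = −0.75 ln(0.594667)
  = −0.75 × (-0.519754) = 0.389816 substitutions/site.

0.3898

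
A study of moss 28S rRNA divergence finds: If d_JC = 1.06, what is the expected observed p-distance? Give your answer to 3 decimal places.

p = (3/4)(1 − e^(−4d/3)) = 0.75 × (1 − e^(-1.413333)) = 0.75 × (1 − 0.243331) = 0.567502.

0.568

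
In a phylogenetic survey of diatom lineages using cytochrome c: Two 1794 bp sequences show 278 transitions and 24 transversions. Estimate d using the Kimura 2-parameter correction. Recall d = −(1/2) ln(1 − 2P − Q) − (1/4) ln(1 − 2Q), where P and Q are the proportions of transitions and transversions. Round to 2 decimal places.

0.20

P = 278/1794 ≈ 0.154961 and Q = 24/1794 ≈ 0.013378.
Under the Kimura two-parameter model, d = −½ ln(1 − 2P − Q) − ¼ ln(1 − 2Q).
1 − 2P − Q = 0.6767, giving −½ ln(0.6767) = 0.195264.
1 − 2Q = 0.973244, giving −¼ ln(0.973244) = 0.006780.
d = 0.195264 + 0.006780 = 0.202044.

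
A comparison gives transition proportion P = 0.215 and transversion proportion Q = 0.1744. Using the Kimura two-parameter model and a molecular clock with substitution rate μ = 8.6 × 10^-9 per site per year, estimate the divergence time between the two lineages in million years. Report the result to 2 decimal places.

33.19

Under the Kimura two-parameter model, d = −½ ln(1 − 2P − Q) − ¼ ln(1 − 2Q).
1 − 2P − Q = 0.3956, giving −½ ln(0.3956) = 0.463676.
1 − 2Q = 0.6512, giving −¼ ln(0.6512) = 0.107235.
d = 0.463676 + 0.107235 = 0.570911.
Under a molecular clock d = 2μt, so t = d/(2μ) = 0.570911 / (2 × 8.6 × 10^-9) = 33.19 million years.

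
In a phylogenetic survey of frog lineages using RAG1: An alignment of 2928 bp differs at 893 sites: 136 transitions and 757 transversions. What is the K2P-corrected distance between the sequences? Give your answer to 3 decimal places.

0.398

P = 136/2928 ≈ 0.046448 and Q = 757/2928 ≈ 0.258538.
Under the Kimura two-parameter model, d = −½ ln(1 − 2P − Q) − ¼ ln(1 − 2Q).
1 − 2P − Q = 0.648566, giving −½ ln(0.648566) = 0.216496.
1 − 2Q = 0.482924, giving −¼ ln(0.482924) = 0.181974.
d = 0.216496 + 0.181974 = 0.398470.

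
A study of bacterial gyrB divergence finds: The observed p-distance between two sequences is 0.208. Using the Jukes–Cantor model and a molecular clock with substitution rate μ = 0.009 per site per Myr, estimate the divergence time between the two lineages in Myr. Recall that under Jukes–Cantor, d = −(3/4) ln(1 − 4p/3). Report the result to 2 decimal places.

d = −(3/4) ln(1 − 4p/3) = −0.75 ln(1 − 0.277333) = −0.75 ln(0.722667)
  = −0.75 × (-0.324807) = 0.243605 substitutions/site.
Under a molecular clock d = 2μt, so t = d/(2μ) = 0.243605 / (2 × 0.009) = 13.53 Myr.

13.53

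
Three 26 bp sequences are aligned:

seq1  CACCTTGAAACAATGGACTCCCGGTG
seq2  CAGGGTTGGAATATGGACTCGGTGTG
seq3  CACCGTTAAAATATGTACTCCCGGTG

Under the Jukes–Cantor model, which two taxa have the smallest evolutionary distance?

seq1 and seq3

seq1–seq2: 11/26 differ, p = 0.423, d = 0.623.
seq1–seq3: 5/26 differ, p = 0.192, d = 0.222.
seq2–seq3: 8/26 differ, p = 0.308, d = 0.396.
The smallest distance is between seq1 and seq3.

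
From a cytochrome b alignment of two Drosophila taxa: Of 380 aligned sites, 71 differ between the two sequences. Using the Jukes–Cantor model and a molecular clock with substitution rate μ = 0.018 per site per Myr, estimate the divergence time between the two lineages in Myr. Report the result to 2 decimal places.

5.97

p = 71/380 ≈ 0.186842.
d = −(3/4) ln(1 − 4p/3) = −0.75 ln(1 − 0.249123) = −0.75 ln(0.750877)
  = −0.75 × (-0.286513) = 0.214885 substitutions/site.
Under a molecular clock d = 2μt, so t = d/(2μ) = 0.214885 / (2 × 0.018) = 5.97 Myr.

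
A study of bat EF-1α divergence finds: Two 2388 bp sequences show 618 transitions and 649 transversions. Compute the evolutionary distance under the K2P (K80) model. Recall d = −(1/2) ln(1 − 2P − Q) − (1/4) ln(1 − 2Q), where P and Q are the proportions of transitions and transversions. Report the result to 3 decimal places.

0.975

P = 618/2388 ≈ 0.258794 and Q = 649/2388 ≈ 0.271776.
Under the Kimura two-parameter model, d = −½ ln(1 − 2P − Q) − ¼ ln(1 − 2Q).
1 − 2P − Q = 0.210636, giving −½ ln(0.210636) = 0.778812.
1 − 2Q = 0.456448, giving −¼ ln(0.456448) = 0.196070.
d = 0.778812 + 0.196070 = 0.974882.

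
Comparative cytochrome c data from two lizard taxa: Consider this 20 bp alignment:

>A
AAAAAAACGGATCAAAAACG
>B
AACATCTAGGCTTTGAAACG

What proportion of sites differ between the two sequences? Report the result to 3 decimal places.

0.450

The sequences differ at 9 of 20 positions (sites 3, 5, 6, 7, 8, 11, 13, 14, 15).
p = 9/20 = 0.450.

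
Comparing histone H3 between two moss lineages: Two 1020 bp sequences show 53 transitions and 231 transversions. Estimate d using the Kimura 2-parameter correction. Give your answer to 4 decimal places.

0.3513

P = 53/1020 ≈ 0.051961 and Q = 231/1020 ≈ 0.226471.
Under the Kimura two-parameter model, d = −½ ln(1 − 2P − Q) − ¼ ln(1 − 2Q).
1 − 2P − Q = 0.669607, giving −½ ln(0.669607) = 0.200532.
1 − 2Q = 0.547058, giving −¼ ln(0.547058) = 0.150800.
d = 0.200532 + 0.150800 = 0.351332.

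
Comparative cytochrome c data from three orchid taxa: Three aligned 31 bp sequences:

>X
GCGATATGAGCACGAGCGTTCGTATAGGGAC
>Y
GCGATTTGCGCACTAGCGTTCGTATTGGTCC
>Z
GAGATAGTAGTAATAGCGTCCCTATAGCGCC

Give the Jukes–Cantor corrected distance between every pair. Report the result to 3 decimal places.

X–Y: 6/31 sites differ → p ≈ 0.193548, d = −0.75 ln(1 − 0.258064) = 0.223869 ≈ 0.224.
X–Z: 10/31 sites differ → p ≈ 0.322581, d = −0.75 ln(1 − 0.430108) = 0.421731 ≈ 0.422.
Y–Z: 12/31 sites differ → p ≈ 0.387097, d = −0.75 ln(1 − 0.516129) = 0.544453 ≈ 0.544.

d(X,Y) = 0.224, d(X,Z) = 0.422, d(Y,Z) = 0.544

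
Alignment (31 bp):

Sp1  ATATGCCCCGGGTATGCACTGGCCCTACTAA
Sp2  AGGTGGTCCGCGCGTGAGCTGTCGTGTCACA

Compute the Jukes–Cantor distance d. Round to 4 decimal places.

0.8740

The sequences differ at 16 of 31 sites, so p = 16/31 ≈ 0.516129.
d = −(3/4) ln(1 − 4p/3) = −0.75 ln(1 − 0.688172) = −0.75 ln(0.311828)
  = −0.75 × (-1.165304) = 0.873978 substitutions/site.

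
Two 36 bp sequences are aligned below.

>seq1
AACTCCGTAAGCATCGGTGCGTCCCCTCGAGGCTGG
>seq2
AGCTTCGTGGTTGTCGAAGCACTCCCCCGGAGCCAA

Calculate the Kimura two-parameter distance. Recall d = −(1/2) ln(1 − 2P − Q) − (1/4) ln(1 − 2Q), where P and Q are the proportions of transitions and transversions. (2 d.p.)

1.47

Of 36 sites, 16 differences are transitions and 2 are transversions, so P = 16/36 ≈ 0.444444 and Q = 2/36 ≈ 0.055556.
Under the Kimura two-parameter model, d = −½ ln(1 − 2P − Q) − ¼ ln(1 − 2Q).
1 − 2P − Q = 0.055556, giving −½ ln(0.055556) = 1.445182.
1 − 2Q = 0.888888, giving −¼ ln(0.888888) = 0.029446.
d = 1.445182 + 0.029446 = 1.474628.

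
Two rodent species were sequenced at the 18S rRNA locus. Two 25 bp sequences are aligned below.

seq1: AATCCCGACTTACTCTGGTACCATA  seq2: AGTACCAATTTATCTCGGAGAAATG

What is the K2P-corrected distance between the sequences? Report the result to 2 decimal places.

1.16

Of 25 sites, 9 differences are transitions and 4 are transversions, so P = 9/25 = 0.36 and Q = 4/25 = 0.16.
Under the Kimura two-parameter model, d = −½ ln(1 − 2P − Q) − ¼ ln(1 − 2Q).
1 − 2P − Q = 0.12, giving −½ ln(0.12) = 1.060132.
1 − 2Q = 0.68, giving −¼ ln(0.68) = 0.096416.
d = 1.060132 + 0.096416 = 1.156548.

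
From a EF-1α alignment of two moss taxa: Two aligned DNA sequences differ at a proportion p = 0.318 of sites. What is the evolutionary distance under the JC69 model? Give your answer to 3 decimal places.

d = −(3/4) ln(1 − 4p/3) = −0.75 ln(1 − 0.424) = −0.75 ln(0.576)
  = −0.75 × (-0.551648) = 0.413736 substitutions/site.

0.414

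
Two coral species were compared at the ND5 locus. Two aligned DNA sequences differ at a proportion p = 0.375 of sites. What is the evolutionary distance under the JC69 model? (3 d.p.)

d = −(3/4) ln(1 − 4p/3) = −0.75 ln(1 − 0.5) = −0.75 ln(0.5)
  = −0.75 × (-0.693147) = 0.519860 substitutions/site.

0.520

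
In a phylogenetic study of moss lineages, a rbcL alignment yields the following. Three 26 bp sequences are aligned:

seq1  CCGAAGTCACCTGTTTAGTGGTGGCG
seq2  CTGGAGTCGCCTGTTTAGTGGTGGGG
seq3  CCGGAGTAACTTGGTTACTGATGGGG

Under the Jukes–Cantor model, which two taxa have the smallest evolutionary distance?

seq1 and seq2

seq1–seq2: 4/26 differ, p = 0.154, d = 0.172.
seq1–seq3: 7/26 differ, p = 0.269, d = 0.334.
seq2–seq3: 7/26 differ, p = 0.269, d = 0.334.
The smallest distance is between seq1 and seq2.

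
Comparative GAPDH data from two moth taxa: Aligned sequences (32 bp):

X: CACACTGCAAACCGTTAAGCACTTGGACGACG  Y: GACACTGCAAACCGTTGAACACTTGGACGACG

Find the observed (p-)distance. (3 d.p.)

The sequences differ at 3 of 32 positions (sites 1, 17, 19).
p = 3/32 = 0.09375 ≈ 0.094 (to 3 d.p.).

0.094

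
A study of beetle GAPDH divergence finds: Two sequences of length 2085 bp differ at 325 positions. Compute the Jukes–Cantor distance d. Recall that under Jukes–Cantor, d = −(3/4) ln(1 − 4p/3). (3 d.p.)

p = 325/2085 ≈ 0.155875.
d = −(3/4) ln(1 − 4p/3) = −0.75 ln(1 − 0.207833) = −0.75 ln(0.792167)
  = −0.75 × (-0.232983) = 0.174737 substitutions/site.

0.175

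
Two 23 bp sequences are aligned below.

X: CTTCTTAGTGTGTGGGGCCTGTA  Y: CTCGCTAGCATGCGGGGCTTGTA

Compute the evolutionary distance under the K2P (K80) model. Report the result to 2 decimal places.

0.44

Of 23 sites, 6 differences are transitions and 1 are transversions, so P = 6/23 ≈ 0.26087 and Q = 1/23 ≈ 0.043478.
Under the Kimura two-parameter model, d = −½ ln(1 − 2P − Q) − ¼ ln(1 − 2Q).
1 − 2P − Q = 0.434782, giving −½ ln(0.434782) = 0.416455.
1 − 2Q = 0.913044, giving −¼ ln(0.913044) = 0.022743.
d = 0.416455 + 0.022743 = 0.439198.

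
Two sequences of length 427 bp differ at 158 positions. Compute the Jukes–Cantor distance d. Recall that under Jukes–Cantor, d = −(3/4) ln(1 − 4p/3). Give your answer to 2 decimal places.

p = 158/427 ≈ 0.370023.
d = −(3/4) ln(1 − 4p/3) = −0.75 ln(1 − 0.493364) = −0.75 ln(0.506636)
  = −0.75 × (-0.679962) = 0.509972 substitutions/site.

0.51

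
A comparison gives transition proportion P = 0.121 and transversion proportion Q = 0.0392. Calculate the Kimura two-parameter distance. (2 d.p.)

Under the Kimura two-parameter model, d = −½ ln(1 − 2P − Q) − ¼ ln(1 − 2Q).
1 − 2P − Q = 0.7188, giving −½ ln(0.7188) = 0.165086.
1 − 2Q = 0.9216, giving −¼ ln(0.9216) = 0.020411.
d = 0.165086 + 0.020411 = 0.185497.

0.19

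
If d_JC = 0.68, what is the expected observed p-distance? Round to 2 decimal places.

p = (3/4)(1 − e^(−4d/3)) = 0.75 × (1 − e^(-0.906667)) = 0.75 × (1 − 0.403868) = 0.447099.

0.45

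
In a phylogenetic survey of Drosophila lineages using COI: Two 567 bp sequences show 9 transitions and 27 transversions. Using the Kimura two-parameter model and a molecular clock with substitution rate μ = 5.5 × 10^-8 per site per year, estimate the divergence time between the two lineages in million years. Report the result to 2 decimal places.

P = 9/567 ≈ 0.015873 and Q = 27/567 ≈ 0.047619.
Under the Kimura two-parameter model, d = −½ ln(1 − 2P − Q) − ¼ ln(1 − 2Q).
1 − 2P − Q = 0.920635, giving −½ ln(0.920635) = 0.041346.
1 − 2Q = 0.904762, giving −¼ ln(0.904762) = 0.025021.
d = 0.041346 + 0.025021 = 0.066367.
Under a molecular clock d = 2μt, so t = d/(2μ) = 0.066367 / (2 × 5.5 × 10^-8) = 0.60 million years.

0.60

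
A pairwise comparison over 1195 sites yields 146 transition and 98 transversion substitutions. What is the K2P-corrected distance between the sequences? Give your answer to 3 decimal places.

P = 146/1195 ≈ 0.122176 and Q = 98/1195 ≈ 0.082008.
Under the Kimura two-parameter model, d = −½ ln(1 − 2P − Q) − ¼ ln(1 − 2Q).
1 − 2P − Q = 0.67364, giving −½ ln(0.67364) = 0.197530.
1 − 2Q = 0.835984, giving −¼ ln(0.835984) = 0.044786.
d = 0.197530 + 0.044786 = 0.242316.

0.242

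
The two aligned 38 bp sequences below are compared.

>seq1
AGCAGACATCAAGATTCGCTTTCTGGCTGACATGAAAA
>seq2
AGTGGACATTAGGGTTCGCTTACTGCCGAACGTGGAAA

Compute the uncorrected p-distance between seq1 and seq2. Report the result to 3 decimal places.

The sequences differ at 11 of 38 positions.
p = 11/38 = 0.289473… ≈ 0.289 (to 3 d.p.).

0.289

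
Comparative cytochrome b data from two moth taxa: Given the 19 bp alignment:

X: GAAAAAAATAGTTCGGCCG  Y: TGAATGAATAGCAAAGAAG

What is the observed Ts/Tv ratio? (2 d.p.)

0.67

Transitions are A↔G and C↔T; transversions are all other mismatches.
Transitions: 4. Transversions: 6.
R = 4/6 = 0.666666… ≈ 0.67 (to 2 d.p.).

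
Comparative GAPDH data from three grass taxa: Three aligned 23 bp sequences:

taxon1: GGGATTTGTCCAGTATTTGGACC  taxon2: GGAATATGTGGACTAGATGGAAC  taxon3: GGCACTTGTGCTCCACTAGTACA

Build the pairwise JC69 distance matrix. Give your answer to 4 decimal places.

taxon1–taxon2: 8/23 sites differ → p ≈ 0.347826, d = −0.75 ln(1 − 0.463768) = 0.467391 ≈ 0.4674.
taxon1–taxon3: 10/23 sites differ → p ≈ 0.434783, d = −0.75 ln(1 − 0.579711) = 0.650110 ≈ 0.6501.
taxon2–taxon3: 12/23 sites differ → p ≈ 0.521739, d = −0.75 ln(1 − 0.695652) = 0.892188 ≈ 0.8922.

d(taxon1,taxon2) = 0.4674, d(taxon1,taxon3) = 0.6501, d(taxon2,taxon3) = 0.8922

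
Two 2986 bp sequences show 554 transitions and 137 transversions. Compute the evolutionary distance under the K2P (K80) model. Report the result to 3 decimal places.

P = 554/2986 ≈ 0.185532 and Q = 137/2986 ≈ 0.045881.
Under the Kimura two-parameter model, d = −½ ln(1 − 2P − Q) − ¼ ln(1 − 2Q).
1 − 2P − Q = 0.583055, giving −½ ln(0.583055) = 0.269737.
1 − 2Q = 0.908238, giving −¼ ln(0.908238) = 0.024062.
d = 0.269737 + 0.024062 = 0.293799.

0.294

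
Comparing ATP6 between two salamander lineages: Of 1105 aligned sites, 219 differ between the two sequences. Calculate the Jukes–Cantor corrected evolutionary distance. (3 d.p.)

p = 219/1105 ≈ 0.19819.
d = −(3/4) ln(1 − 4p/3) = −0.75 ln(1 − 0.264253) = −0.75 ln(0.735747)
  = −0.75 × (-0.306869) = 0.230152 substitutions/site.

0.230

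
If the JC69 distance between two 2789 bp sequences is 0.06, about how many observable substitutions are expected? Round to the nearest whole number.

Invert JC69: p = (3/4)(1 − e^(−4d/3)) = 0.75 × (1 − e^(-0.08)) = 0.75 × (1 − 0.923116) = 0.057663.
Expected differing sites = pL ≈ 0.057663 × 2789 = 160.822107 ≈ 161.

161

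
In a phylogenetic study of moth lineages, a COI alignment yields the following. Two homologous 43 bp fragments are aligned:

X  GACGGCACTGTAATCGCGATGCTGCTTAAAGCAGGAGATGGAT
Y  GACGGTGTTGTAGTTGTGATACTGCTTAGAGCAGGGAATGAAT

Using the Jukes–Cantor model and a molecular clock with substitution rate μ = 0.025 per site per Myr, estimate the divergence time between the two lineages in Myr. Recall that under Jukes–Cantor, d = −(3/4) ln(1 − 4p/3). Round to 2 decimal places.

The sequences differ at 11 of 43 sites, so p = 11/43 ≈ 0.255814.
d = −(3/4) ln(1 − 4p/3) = −0.75 ln(1 − 0.341085) = −0.75 ln(0.658915)
  = −0.75 × (-0.417161) = 0.312871 substitutions/site.
Under a molecular clock d = 2μt, so t = d/(2μ) = 0.312871 / (2 × 0.025) = 6.26 Myr.

6.26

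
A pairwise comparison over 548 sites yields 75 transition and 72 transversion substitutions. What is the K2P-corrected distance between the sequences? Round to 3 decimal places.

0.336

P = 75/548 ≈ 0.136861 and Q = 72/548 ≈ 0.131387.
Under the Kimura two-parameter model, d = −½ ln(1 − 2P − Q) − ¼ ln(1 − 2Q).
1 − 2P − Q = 0.594891, giving −½ ln(0.594891) = 0.259689.
1 − 2Q = 0.737226, giving −¼ ln(0.737226) = 0.076215.
d = 0.259689 + 0.076215 = 0.335904.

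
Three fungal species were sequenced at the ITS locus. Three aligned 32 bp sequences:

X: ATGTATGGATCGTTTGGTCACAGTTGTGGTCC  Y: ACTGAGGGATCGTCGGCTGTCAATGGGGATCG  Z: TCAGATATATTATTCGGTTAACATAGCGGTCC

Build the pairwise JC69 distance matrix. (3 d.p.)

d(X,Y) = 0.657, d(X,Z) = 0.736, d(Y,Z) = 1.040

X–Y: 14/32 sites differ → p = 0.4375, d = −0.75 ln(1 − 0.583333) = 0.656601 ≈ 0.657.
X–Z: 15/32 sites differ → p = 0.46875, d = −0.75 ln(1 − 0.625) = 0.735622 ≈ 0.736.
Y–Z: 18/32 sites differ → p = 0.5625, d = −0.75 ln(1 − 0.75) = 1.039721 ≈ 1.040.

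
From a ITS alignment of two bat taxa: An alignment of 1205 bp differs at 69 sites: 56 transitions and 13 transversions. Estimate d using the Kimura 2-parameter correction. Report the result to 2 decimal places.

P = 56/1205 ≈ 0.046473 and Q = 13/1205 ≈ 0.010788.
Under the Kimura two-parameter model, d = −½ ln(1 − 2P − Q) − ¼ ln(1 − 2Q).
1 − 2P − Q = 0.896266, giving −½ ln(0.896266) = 0.054759.
1 − 2Q = 0.978424, giving −¼ ln(0.978424) = 0.005453.
d = 0.054759 + 0.005453 = 0.060212.

0.06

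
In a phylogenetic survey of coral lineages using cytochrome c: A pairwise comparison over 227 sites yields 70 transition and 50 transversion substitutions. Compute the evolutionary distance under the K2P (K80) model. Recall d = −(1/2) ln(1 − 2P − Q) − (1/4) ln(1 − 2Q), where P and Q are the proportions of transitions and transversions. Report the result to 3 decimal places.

1.052

P = 70/227 ≈ 0.30837 and Q = 50/227 ≈ 0.220264.
Under the Kimura two-parameter model, d = −½ ln(1 − 2P − Q) − ¼ ln(1 − 2Q).
1 − 2P − Q = 0.162996, giving −½ ln(0.162996) = 0.907015.
1 − 2Q = 0.559472, giving −¼ ln(0.559472) = 0.145190.
d = 0.907015 + 0.145190 = 1.052205.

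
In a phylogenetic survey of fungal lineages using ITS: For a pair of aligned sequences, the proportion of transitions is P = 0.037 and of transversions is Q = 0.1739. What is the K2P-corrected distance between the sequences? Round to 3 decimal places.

0.249

Under the Kimura two-parameter model, d = −½ ln(1 − 2P − Q) − ¼ ln(1 − 2Q).
1 − 2P − Q = 0.7521, giving −½ ln(0.7521) = 0.142443.
1 − 2Q = 0.6522, giving −¼ ln(0.6522) = 0.106851.
d = 0.142443 + 0.106851 = 0.249294.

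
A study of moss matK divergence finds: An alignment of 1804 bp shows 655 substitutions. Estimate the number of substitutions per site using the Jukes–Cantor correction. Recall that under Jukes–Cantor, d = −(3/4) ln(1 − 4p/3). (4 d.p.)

p = 655/1804 ≈ 0.363082.
d = −(3/4) ln(1 − 4p/3) = −0.75 ln(1 − 0.484109) = −0.75 ln(0.515891)
  = −0.75 × (-0.661860) = 0.496395 substitutions/site.

0.4964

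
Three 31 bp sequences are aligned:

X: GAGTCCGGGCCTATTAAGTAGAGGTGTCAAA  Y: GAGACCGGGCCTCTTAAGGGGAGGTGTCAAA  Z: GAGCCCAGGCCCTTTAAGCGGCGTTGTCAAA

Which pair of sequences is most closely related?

X–Y: 4/31 differ, p = 0.129, d = 0.142.
X–Z: 8/31 differ, p = 0.258, d = 0.316.
Y–Z: 7/31 differ, p = 0.226, d = 0.269.
The smallest distance is between X and Y.

X and Y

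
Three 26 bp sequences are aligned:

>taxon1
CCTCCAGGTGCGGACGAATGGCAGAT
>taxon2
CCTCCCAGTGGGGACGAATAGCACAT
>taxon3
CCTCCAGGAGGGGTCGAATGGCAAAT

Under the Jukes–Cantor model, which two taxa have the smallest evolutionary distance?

taxon1 and taxon3

taxon1–taxon2: 5/26 differ, p = 0.192, d = 0.222.
taxon1–taxon3: 4/26 differ, p = 0.154, d = 0.172.
taxon2–taxon3: 6/26 differ, p = 0.231, d = 0.276.
The smallest distance is between taxon1 and taxon3.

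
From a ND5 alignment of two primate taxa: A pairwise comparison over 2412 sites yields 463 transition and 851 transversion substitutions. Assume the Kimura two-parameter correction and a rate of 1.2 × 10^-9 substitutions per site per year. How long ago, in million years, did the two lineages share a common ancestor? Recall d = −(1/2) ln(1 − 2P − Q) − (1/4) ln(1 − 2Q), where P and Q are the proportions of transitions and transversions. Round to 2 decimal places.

405.43

P = 463/2412 ≈ 0.191957 and Q = 851/2412 ≈ 0.352819.
Under the Kimura two-parameter model, d = −½ ln(1 − 2P − Q) − ¼ ln(1 − 2Q).
1 − 2P − Q = 0.263267, giving −½ ln(0.263267) = 0.667293.
1 − 2Q = 0.294362, giving −¼ ln(0.294362) = 0.305736.
d = 0.667293 + 0.305736 = 0.973029.
Under a molecular clock d = 2μt, so t = d/(2μ) = 0.973029 / (2 × 1.2 × 10^-9) = 405.43 million years.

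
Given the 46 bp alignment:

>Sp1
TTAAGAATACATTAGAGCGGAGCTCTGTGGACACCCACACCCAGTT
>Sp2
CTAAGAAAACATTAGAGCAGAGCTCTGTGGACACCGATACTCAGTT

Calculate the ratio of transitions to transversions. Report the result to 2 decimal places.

Transitions are A↔G and C↔T; transversions are all other mismatches.
Transitions: 4. Transversions: 2.
R = 4/2 = 2.00.

2.00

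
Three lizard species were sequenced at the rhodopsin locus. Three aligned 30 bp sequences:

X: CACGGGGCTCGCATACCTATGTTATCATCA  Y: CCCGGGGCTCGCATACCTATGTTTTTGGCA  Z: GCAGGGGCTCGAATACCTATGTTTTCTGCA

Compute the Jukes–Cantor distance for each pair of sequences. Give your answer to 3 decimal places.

d(X,Y) = 0.188, d(X,Z) = 0.280, d(Y,Z) = 0.188

X–Y: 5/30 sites differ → p ≈ 0.166667, d = −0.75 ln(1 − 0.222223) = 0.188487 ≈ 0.188.
X–Z: 7/30 sites differ → p ≈ 0.233333, d = −0.75 ln(1 − 0.311111) = 0.279506 ≈ 0.280.
Y–Z: 5/30 sites differ → p ≈ 0.166667, d = −0.75 ln(1 − 0.222223) = 0.188487 ≈ 0.188.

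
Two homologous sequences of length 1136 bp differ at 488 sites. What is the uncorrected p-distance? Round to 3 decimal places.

p = 488/1136 = 0.429577… ≈ 0.430 (to 3 d.p.).

0.430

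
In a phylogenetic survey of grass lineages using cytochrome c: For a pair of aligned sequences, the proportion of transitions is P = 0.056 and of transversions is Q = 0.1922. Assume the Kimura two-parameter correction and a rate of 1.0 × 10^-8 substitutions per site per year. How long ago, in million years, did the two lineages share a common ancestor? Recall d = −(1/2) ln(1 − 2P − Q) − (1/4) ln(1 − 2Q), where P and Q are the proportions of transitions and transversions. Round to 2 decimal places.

15.13

Under the Kimura two-parameter model, d = −½ ln(1 − 2P − Q) − ¼ ln(1 − 2Q).
1 − 2P − Q = 0.6958, giving −½ ln(0.6958) = 0.181347.
1 − 2Q = 0.6156, giving −¼ ln(0.6156) = 0.121289.
d = 0.181347 + 0.121289 = 0.302636.
Under a molecular clock d = 2μt, so t = d/(2μ) = 0.302636 / (2 × 1.0 × 10^-8) = 15.13 million years.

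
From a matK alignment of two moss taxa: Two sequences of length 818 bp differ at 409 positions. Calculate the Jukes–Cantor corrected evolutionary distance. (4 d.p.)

p = 409/818 = 0.5.
d = −(3/4) ln(1 − 4p/3) = −0.75 ln(1 − 0.666667) = −0.75 ln(0.333333)
  = −0.75 × (-1.098613) = 0.823960 substitutions/site.

0.8240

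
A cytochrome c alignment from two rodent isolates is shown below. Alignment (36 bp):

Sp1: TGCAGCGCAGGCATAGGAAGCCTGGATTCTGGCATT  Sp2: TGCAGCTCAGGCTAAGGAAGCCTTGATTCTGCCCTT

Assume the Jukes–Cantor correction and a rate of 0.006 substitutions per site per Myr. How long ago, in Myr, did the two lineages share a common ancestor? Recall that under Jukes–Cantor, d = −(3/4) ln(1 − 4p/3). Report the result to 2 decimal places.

The sequences differ at 6 of 36 sites (7, 13, 14, 24, 32, 34), so p = 6/36 ≈ 0.166667.
d = −(3/4) ln(1 − 4p/3) = −0.75 ln(1 − 0.222223) = −0.75 ln(0.777777)
  = −0.75 × (-0.251315) = 0.188486 substitutions/site.
Under a molecular clock d = 2μt, so t = d/(2μ) = 0.188486 / (2 × 0.006) = 15.71 Myr.

15.71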